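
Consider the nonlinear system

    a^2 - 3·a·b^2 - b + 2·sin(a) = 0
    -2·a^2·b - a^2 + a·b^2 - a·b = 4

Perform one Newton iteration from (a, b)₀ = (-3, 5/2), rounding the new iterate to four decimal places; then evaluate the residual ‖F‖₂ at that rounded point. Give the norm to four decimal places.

27.1816

At (-3, 5/2): F = (62.467760, -69.2500).
Jacobian J = [[2·a - 3·b^2 + 2·cos(a), -6·a·b - 1], [-4·a·b - 2·a + b^2 - b, -2·a^2 + 2·a·b - a]].
At the point, J = [[-26.729985, 44.0000], [39.7500, -30.0000]] (det J = -947.100450).
Solving J·Δ = −F gives Δ = (1.2385, -0.6673).
Then the next iterate is (a, b)₁ = (-1.7615, 1.8327).
Re-evaluating at (-1.7615, 1.8327): F = (17.055962, -21.164393), so ‖F‖₂ = 27.1816.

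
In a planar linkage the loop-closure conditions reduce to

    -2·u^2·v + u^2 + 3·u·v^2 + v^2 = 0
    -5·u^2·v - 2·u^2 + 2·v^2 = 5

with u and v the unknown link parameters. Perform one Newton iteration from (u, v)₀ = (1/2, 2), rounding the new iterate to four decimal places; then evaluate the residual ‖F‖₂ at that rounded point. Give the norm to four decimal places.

At (1/2, 2): F = (9.2500, 0.0000).
Jacobian J = [[-4·u·v + 2·u + 3·v^2, -2·u^2 + 6·u·v + 2·v], [-10·u·v - 4·u, -5·u^2 + 4·v]].
At the point, J = [[9.0000, 9.5000], [-12.0000, 6.7500]] (det J = 174.7500).
Solving J·Δ = −F gives Δ = (-0.3573, -0.6352).
Then the next iterate is (u, v)₁ = (0.1427, 1.3648).
Re-evaluating at (0.1427, 1.3648): F = (2.624872, -1.454328), so ‖F‖₂ = 3.0008.

3.0008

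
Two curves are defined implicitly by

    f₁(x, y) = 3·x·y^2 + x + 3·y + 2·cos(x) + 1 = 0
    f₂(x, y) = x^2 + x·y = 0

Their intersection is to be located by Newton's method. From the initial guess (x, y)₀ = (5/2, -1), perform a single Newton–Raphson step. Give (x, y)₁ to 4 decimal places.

At (5/2, -1): F = (6.397713, 3.7500).
Jacobian J = [[3·y^2 - 2·sin(x) + 1, 6·x·y + 3], [2·x + y, x]].
At the point, J = [[2.803056, -12.0000], [4.0000, 2.5000]] (det J = 55.007639).
Solving J·Δ = −F gives Δ = (-1.1088, 0.2741).
Then the next iterate is (x, y)₁ = (1.3912, -0.7259).

(1.3912, -0.7259)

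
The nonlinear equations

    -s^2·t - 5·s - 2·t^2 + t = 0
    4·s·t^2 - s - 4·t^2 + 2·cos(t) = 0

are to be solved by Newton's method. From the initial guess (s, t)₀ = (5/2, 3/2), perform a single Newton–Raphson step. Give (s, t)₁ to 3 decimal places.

At (5/2, 3/2): F = (-24.875, 11.14147).
Jacobian J = [[-2·s·t - 5, -s^2 - 4·t + 1], [4·t^2 - 1, 8·s·t - 8·t - 2·sin(t)]].
At the point, J = [[-12.500, -11.250], [8.000, 16.00501]] (det J = -110.06263).
Solving J·Δ = −F gives Δ = (-2.478, 0.543).
Then the next iterate is (s, t)₁ = (0.022, 2.043).

(0.022, 2.043)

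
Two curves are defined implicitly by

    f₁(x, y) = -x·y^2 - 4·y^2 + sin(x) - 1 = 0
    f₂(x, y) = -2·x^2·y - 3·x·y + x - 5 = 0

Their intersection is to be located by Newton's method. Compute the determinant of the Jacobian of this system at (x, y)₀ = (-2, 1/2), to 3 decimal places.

J = [[-y^2 + cos(x), -2·x·y - 8·y], [-4·x·y - 3·y + 1, -2·x^2 - 3·x]].
At the point, J = [[-0.66615, -2.000], [3.500, -2.000]].
det J = 8.332.

8.332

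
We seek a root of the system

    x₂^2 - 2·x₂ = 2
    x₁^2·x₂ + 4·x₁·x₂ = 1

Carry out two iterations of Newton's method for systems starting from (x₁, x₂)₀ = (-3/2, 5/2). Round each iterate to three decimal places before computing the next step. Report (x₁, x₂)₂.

At (-3/2, 5/2): F = (-0.750, -10.375).
Jacobian J = [[0, 2·x₂ - 2], [2·x₁·x₂ + 4·x₂, x₁^2 + 4·x₁]].
At the point, J = [[0.000, 3.000], [2.500, -3.750]] (det J = -7.500).
Solving J·Δ = −F gives Δ = (4.525, 0.250).
Then the next iterate is (x₁, x₂)₁ = (3.025, 2.750).
Round to (3.025, 2.750) and repeat: F = (0.06250, 57.43922), J = [[0.000, 3.500], [27.63750, 21.25062]].
Δ = (-2.065, -0.018), so (x₁, x₂)₂ = (0.960, 2.732).

(0.960, 2.732)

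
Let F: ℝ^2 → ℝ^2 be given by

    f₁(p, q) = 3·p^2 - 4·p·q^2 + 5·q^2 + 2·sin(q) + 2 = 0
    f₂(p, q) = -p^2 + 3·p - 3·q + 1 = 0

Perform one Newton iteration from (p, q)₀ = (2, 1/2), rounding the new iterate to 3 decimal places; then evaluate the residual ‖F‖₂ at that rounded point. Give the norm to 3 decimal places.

At (2, 1/2): F = (14.20885, 1.500).
Jacobian J = [[6·p - 4·q^2, -8·p·q + 10·q + 2·cos(q)], [-2·p + 3, -3]].
At the point, J = [[11.000, -1.24483], [-1.000, -3.000]] (det J = -34.24483).
Solving J·Δ = −F gives Δ = (-1.190, 0.897).
Then the next iterate is (p, q)₁ = (0.810, 1.397).
Re-evaluating at (0.810, 1.397): F = (9.37300, -1.41710), so ‖F‖₂ = 9.480.

9.480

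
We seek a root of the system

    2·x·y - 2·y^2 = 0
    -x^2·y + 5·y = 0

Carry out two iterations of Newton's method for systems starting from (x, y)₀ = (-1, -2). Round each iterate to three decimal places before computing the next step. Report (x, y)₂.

At (-1, -2): F = (-4.000, -8.000).
Jacobian J = [[2·y, 2·x - 4·y], [-2·x·y, -x^2 + 5]].
At the point, J = [[-4.000, 6.000], [-4.000, 4.000]] (det J = 8.000).
Solving J·Δ = −F gives Δ = (-4.000, -2.000).
Then the next iterate is (x, y)₁ = (-5.000, -4.000).
Round to (-5.000, -4.000) and repeat: F = (8.000, 80.000), J = [[-8.000, 6.000], [-40.000, -20.000]].
Δ = (1.600, 0.800), so (x, y)₂ = (-3.400, -3.200).

(-3.400, -3.200)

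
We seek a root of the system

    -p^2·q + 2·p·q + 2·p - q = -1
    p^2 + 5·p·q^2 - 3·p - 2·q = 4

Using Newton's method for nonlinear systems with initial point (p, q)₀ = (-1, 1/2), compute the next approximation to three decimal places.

At (-1, 1/2): F = (-3.000, -2.250).
Jacobian J = [[-2·p·q + 2·q + 2, -p^2 + 2·p - 1], [2·p + 5·q^2 - 3, 10·p·q - 2]].
At the point, J = [[4.000, -4.000], [-3.750, -7.000]] (det J = -43.000).
Solving J·Δ = −F gives Δ = (0.279, -0.471).
Then the next iterate is (p, q)₁ = (-0.721, 0.029).

(-0.721, 0.029)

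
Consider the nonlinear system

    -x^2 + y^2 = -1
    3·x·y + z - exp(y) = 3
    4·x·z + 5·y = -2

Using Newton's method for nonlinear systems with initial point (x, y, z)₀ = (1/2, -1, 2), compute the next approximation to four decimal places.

(-0.2227, 0.2364, 1.3000)

At (1/2, -1, 2): F = (1.7500, -2.867879, 1.0000).
Jacobian J = [[-2·x, 2·y, 0], [3·y, 3·x - exp(y), 1], [4·z, 5, 4·x]].
At the point, J = [[-1.0000, -2.0000, 0.0000], [-3.0000, 1.132121, 1.0000], [8.0000, 5.0000, 2.0000]] (det J = -25.264241).
Solving J·Δ = −F gives Δ = (-0.7227, 1.2364, -0.7000).
Then the next iterate is (x, y, z)₁ = (-0.2227, 0.2364, 1.3000).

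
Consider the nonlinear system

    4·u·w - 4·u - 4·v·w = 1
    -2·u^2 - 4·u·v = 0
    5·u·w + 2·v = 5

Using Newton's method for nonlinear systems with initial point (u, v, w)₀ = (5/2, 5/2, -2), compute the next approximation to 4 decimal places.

(1.0357, 1.6786, -1.0400)

At (5/2, 5/2, -2): F = (-11.0000, -37.5000, -25.0000).
Jacobian J = [[4·w - 4, -4·w, 4·u - 4·v], [-4·u - 4·v, -4·u, 0], [5·w, 2, 5·u]].
At the point, J = [[-12.0000, 8.0000, 0.0000], [-20.0000, -10.0000, 0.0000], [-10.0000, 2.0000, 12.5000]] (det J = 3500.0000).
Solving J·Δ = −F gives Δ = (-1.4643, -0.8214, 0.9600).
Then the next iterate is (u, v, w)₁ = (1.0357, 1.6786, -1.0400).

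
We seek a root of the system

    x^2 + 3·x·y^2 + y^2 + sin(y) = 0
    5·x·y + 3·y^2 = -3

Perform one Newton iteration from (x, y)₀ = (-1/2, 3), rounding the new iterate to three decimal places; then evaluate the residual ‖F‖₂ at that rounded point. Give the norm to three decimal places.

At (-1/2, 3): F = (-4.10888, 22.500).
Jacobian J = [[2·x + 3·y^2, 6·x·y + 2·y + cos(y)], [5·y, 5·x + 6·y]].
At the point, J = [[26.000, -3.98999], [15.000, 15.500]] (det J = 462.84989).
Solving J·Δ = −F gives Δ = (-0.056, -1.397).
Then the next iterate is (x, y)₁ = (-0.556, 1.603).
Re-evaluating at (-0.556, 1.603): F = (-0.40788, 6.25249), so ‖F‖₂ = 6.266.

6.266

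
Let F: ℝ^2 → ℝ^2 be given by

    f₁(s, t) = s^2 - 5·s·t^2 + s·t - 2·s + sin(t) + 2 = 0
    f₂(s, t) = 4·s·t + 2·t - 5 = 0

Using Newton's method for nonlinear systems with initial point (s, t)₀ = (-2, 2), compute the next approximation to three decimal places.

At (-2, 2): F = (46.90930, -17.000).
Jacobian J = [[2·s - 5·t^2 + t - 2, -10·s·t + s + cos(t)], [4·t, 4·s + 2]].
At the point, J = [[-24.000, 37.58385], [8.000, -6.000]] (det J = -156.67083).
Solving J·Δ = −F gives Δ = (2.282, 0.209).
Then the next iterate is (s, t)₁ = (0.282, 2.209).

(0.282, 2.209)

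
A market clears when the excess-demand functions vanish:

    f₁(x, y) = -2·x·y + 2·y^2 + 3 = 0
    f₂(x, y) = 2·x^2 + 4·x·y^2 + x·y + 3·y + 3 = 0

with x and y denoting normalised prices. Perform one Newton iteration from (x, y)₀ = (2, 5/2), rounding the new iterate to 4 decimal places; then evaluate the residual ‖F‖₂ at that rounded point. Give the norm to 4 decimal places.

At (2, 5/2): F = (5.5000, 73.5000).
Jacobian J = [[-2·y, -2·x + 4·y], [4·x + 4·y^2 + y, 8·x·y + x + 3]].
At the point, J = [[-5.0000, 6.0000], [35.5000, 45.0000]] (det J = -438.0000).
Solving J·Δ = −F gives Δ = (-0.4418, -1.2848).
Then the next iterate is (x, y)₁ = (1.5582, 1.2152).
Re-evaluating at (1.5582, 1.2152): F = (2.166373, 22.599144), so ‖F‖₂ = 22.7027.

22.7027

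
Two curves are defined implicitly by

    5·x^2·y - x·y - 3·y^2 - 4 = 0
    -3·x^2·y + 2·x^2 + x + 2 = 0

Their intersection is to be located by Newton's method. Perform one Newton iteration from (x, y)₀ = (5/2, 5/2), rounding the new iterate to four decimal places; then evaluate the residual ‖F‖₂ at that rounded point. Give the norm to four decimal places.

15.5829

At (5/2, 5/2): F = (49.1250, -29.8750).
Jacobian J = [[10·x·y - y, 5·x^2 - x - 6·y], [-6·x·y + 4·x + 1, -3·x^2]].
At the point, J = [[60.0000, 13.7500], [-26.5000, -18.7500]] (det J = -760.6250).
Solving J·Δ = −F gives Δ = (-0.6709, -0.6451).
Then the next iterate is (x, y)₁ = (1.8291, 1.8549).
Re-evaluating at (1.8291, 1.8549): F = (13.314071, -8.096985), so ‖F‖₂ = 15.5829.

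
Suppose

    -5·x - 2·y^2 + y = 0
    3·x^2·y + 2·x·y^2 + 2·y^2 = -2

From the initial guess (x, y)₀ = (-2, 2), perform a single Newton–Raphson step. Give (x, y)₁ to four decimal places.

(-0.9242, 1.8030)

At (-2, 2): F = (4.0000, 18.0000).
Jacobian J = [[-5, -4·y + 1], [6·x·y + 2·y^2, 3·x^2 + 4·x·y + 4·y]].
At the point, J = [[-5.0000, -7.0000], [-16.0000, 4.0000]] (det J = -132.0000).
Solving J·Δ = −F gives Δ = (1.0758, -0.1970).
Then the next iterate is (x, y)₁ = (-0.9242, 1.8030).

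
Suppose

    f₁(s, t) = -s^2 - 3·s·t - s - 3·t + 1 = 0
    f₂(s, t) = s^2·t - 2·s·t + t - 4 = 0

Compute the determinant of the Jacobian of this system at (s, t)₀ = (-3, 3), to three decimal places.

80.000

J = [[-2·s - 3·t - 1, -3·s - 3], [2·s·t - 2·t, s^2 - 2·s + 1]].
At the point, J = [[-4.000, 6.000], [-24.000, 16.000]].
det J = 80.000.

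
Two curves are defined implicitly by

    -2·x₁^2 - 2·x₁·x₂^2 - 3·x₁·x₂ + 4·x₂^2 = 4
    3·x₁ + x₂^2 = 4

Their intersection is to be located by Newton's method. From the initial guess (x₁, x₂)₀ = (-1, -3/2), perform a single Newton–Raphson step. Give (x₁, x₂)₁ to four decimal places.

(1.4318, -0.6515)

At (-1, -3/2): F = (3.0000, -4.7500).
Jacobian J = [[-4·x₁ - 2·x₂^2 - 3·x₂, -4·x₁·x₂ - 3·x₁ + 8·x₂], [3, 2·x₂]].
At the point, J = [[4.0000, -15.0000], [3.0000, -3.0000]] (det J = 33.0000).
Solving J·Δ = −F gives Δ = (2.4318, 0.8485).
Then the next iterate is (x₁, x₂)₁ = (1.4318, -0.6515).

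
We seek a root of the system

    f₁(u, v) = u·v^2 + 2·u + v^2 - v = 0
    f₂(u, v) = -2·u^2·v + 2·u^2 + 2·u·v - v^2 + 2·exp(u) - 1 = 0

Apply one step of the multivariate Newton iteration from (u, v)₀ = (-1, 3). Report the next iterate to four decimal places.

At (-1, 3): F = (-5.0000, -19.264241).
Jacobian J = [[v^2 + 2, 2·u·v + 2·v - 1], [-4·u·v + 4·u + 2·v + 2·exp(u), -2·u^2 + 2·u - 2·v]].
At the point, J = [[11.0000, -1.0000], [14.735759, -10.0000]] (det J = -95.264241).
Solving J·Δ = −F gives Δ = (0.3226, -1.4510).
Then the next iterate is (u, v)₁ = (-0.6774, 1.5490).

(-0.6774, 1.5490)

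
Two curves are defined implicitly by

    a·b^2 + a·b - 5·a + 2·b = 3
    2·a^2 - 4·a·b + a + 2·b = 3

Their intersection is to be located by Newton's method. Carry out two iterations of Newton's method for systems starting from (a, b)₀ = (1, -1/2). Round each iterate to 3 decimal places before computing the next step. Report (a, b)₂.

At (1, -1/2): F = (-9.250, 1.000).
Jacobian J = [[b^2 + b - 5, 2·a·b + a + 2], [4·a - 4·b + 1, -4·a + 2]].
At the point, J = [[-5.250, 2.000], [7.000, -2.000]] (det J = -3.500).
Solving J·Δ = −F gives Δ = (4.714, 17.000).
Then the next iterate is (a, b)₁ = (5.714, 16.500).
Round to (5.714, 16.500) and repeat: F = (1651.34750, -276.11041), J = [[283.750, 196.276], [-42.144, -20.856]].
Δ = (-8.392, 3.718), so (a, b)₂ = (-2.678, 20.218).

(-2.678, 20.218)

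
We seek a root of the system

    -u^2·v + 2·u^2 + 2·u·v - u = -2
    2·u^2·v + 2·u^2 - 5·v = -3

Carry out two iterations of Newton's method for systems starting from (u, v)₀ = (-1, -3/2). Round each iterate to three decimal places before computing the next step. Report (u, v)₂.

(-1.000, 1.667)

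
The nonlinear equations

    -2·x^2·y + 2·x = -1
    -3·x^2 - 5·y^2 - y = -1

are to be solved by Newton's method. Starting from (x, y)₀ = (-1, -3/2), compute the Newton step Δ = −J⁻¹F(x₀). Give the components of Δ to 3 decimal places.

At (-1, -3/2): F = (2.000, -11.750).
Jacobian J = [[-4·x·y + 2, -2·x^2], [-6·x, -10·y - 1]].
At the point, J = [[-4.000, -2.000], [6.000, 14.000]] (det J = -44.000).
Solving J·Δ = −F gives Δ = (0.102, 0.795).

(0.102, 0.795)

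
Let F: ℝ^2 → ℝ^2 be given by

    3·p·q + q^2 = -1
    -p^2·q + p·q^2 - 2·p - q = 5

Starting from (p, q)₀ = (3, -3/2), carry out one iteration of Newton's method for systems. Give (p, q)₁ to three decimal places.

(-1.342, -3.048)

At (3, -3/2): F = (-10.250, 10.750).
Jacobian J = [[3·q, 3·p + 2·q], [-2·p·q + q^2 - 2, -p^2 + 2·p·q - 1]].
At the point, J = [[-4.500, 6.000], [9.250, -19.000]] (det J = 30.000).
Solving J·Δ = −F gives Δ = (-4.342, -1.548).
Then the next iterate is (p, q)₁ = (-1.342, -3.048).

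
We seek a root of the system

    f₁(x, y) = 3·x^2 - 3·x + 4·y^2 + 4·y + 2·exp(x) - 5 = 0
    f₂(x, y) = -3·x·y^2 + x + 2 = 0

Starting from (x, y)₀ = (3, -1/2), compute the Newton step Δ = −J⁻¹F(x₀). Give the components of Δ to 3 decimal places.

(-0.946, -0.279)

At (3, -1/2): F = (52.17107, 2.750).
Jacobian J = [[6·x + 2·exp(x) - 3, 8·y + 4], [-3·y^2 + 1, -6·x·y]].
At the point, J = [[55.17107, 0.000], [0.250, 9.000]] (det J = 496.53966).
Solving J·Δ = −F gives Δ = (-0.946, -0.279).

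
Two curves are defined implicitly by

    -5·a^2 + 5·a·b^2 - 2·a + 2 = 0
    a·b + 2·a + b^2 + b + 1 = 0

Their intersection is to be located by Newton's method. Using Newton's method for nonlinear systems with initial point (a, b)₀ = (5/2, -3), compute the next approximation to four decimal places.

At (5/2, -3): F = (78.2500, 4.5000).
Jacobian J = [[-10·a + 5·b^2 - 2, 10·a·b], [b + 2, a + 2·b + 1]].
At the point, J = [[18.0000, -75.0000], [-1.0000, -2.5000]] (det J = -120.0000).
Solving J·Δ = −F gives Δ = (1.1823, 1.3271).
Then the next iterate is (a, b)₁ = (3.6823, -1.6729).

(3.6823, -1.6729)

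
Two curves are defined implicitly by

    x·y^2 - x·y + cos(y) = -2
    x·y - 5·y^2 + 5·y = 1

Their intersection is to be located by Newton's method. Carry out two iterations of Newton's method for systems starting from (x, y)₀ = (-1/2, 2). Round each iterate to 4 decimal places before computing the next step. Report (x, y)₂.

(7.8907, 1.9921)

At (-1/2, 2): F = (0.583853, -12.0000).
Jacobian J = [[y^2 - y, 2·x·y - x - sin(y)], [y, x - 10·y + 5]].
At the point, J = [[2.0000, -2.409297], [2.0000, -15.5000]] (det J = -26.181405).
Solving J·Δ = −F gives Δ = (-1.4499, -0.9613).
Then the next iterate is (x, y)₁ = (-1.9499, 1.0387).
Round to (-1.9499, 1.0387) and repeat: F = (2.428959, -3.226350), J = [[0.040198, -2.962568], [1.0387, -7.3369]].
Δ = (9.8406, 0.9534), so (x, y)₂ = (7.8907, 1.9921).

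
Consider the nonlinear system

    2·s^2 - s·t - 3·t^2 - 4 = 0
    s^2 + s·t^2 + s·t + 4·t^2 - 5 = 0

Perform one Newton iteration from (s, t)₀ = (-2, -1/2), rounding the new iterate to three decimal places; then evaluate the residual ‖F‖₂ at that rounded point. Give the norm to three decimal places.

0.121

At (-2, -1/2): F = (2.250, 0.500).
Jacobian J = [[4·s - t, -s - 6·t], [2·s + t^2 + t, 2·s·t + s + 8·t]].
At the point, J = [[-7.500, 5.000], [-4.250, -4.000]] (det J = 51.250).
Solving J·Δ = −F gives Δ = (0.224, -0.113).
Then the next iterate is (s, t)₁ = (-1.776, -0.613).
Re-evaluating at (-1.776, -0.613): F = (0.09236, 0.07857), so ‖F‖₂ = 0.121.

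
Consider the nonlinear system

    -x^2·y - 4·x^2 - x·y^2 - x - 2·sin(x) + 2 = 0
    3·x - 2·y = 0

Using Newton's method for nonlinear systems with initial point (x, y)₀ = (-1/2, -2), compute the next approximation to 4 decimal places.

(-0.2360, -0.3540)

At (-1/2, -2): F = (4.958851, 2.5000).
Jacobian J = [[-2·x·y - 8·x - y^2 - 2·cos(x) - 1, -x^2 - 2·x·y], [3, -2]].
At the point, J = [[-4.755165, -2.2500], [3.0000, -2.0000]] (det J = 16.260330).
Solving J·Δ = −F gives Δ = (0.2640, 1.6460).
Then the next iterate is (x, y)₁ = (-0.2360, -0.3540).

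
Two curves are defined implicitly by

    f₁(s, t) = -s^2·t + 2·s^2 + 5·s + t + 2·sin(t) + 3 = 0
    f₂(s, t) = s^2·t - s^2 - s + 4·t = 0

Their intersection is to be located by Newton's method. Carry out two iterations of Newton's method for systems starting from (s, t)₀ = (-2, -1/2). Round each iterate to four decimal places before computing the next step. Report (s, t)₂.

(-1.5543, 0.1276)

At (-2, -1/2): F = (1.541149, -6.0000).
Jacobian J = [[-2·s·t + 4·s + 5, -s^2 + 2·cos(t) + 1], [2·s·t - 2·s - 1, s^2 + 4]].
At the point, J = [[-5.0000, -1.244835], [5.0000, 8.0000]] (det J = -33.775826).
Solving J·Δ = −F gives Δ = (0.1439, 0.6601).
Then the next iterate is (s, t)₁ = (-1.8561, 0.1601).
Round to (-1.8561, 0.1601) and repeat: F = (0.537087, -0.397046), J = [[-1.830077, -0.470685], [2.117877, 7.445107]].
Δ = (0.3018, -0.0325), so (s, t)₂ = (-1.5543, 0.1276).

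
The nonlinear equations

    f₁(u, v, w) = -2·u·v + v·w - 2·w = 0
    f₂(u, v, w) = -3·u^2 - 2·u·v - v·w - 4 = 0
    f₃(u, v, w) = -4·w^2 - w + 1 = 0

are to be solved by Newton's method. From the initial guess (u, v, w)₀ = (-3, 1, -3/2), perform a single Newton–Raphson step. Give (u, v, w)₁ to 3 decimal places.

(-1.158, 0.283, -0.909)

At (-3, 1, -3/2): F = (7.500, -23.500, -6.500).
Jacobian J = [[-2·v, -2·u + w, v - 2], [-6·u - 2·v, -2·u - w, -v], [0, 0, -8·w - 1]].
At the point, J = [[-2.000, 4.500, -1.000], [16.000, 7.500, -1.000], [0.000, 0.000, 11.000]] (det J = -957.000).
Solving J·Δ = −F gives Δ = (1.842, -0.717, 0.591).
Then the next iterate is (u, v, w)₁ = (-1.158, 0.283, -0.909).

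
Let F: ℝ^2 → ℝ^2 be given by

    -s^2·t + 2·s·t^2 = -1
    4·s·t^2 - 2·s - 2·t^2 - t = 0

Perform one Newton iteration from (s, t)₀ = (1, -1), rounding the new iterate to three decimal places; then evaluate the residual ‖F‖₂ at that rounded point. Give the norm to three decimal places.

5.474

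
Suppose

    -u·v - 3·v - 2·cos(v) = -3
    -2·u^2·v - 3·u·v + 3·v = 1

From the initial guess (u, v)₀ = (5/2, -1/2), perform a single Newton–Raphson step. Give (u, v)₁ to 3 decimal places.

(3.082, 0.164)

At (5/2, -1/2): F = (3.99483, 7.500).
Jacobian J = [[-v, -u + 2·sin(v) - 3], [-4·u·v - 3·v, -2·u^2 - 3·u + 3]].
At the point, J = [[0.500, -6.45885], [6.500, -17.000]] (det J = 33.48253).
Solving J·Δ = −F gives Δ = (0.582, 0.664).
Then the next iterate is (u, v)₁ = (3.082, 0.164).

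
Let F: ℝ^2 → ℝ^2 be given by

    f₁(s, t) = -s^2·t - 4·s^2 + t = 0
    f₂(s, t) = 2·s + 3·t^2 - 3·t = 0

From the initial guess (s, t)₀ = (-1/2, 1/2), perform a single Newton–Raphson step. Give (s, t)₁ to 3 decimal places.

At (-1/2, 1/2): F = (-0.625, -1.750).
Jacobian J = [[-2·s·t - 8·s, -s^2 + 1], [2, 6·t - 3]].
At the point, J = [[4.500, 0.750], [2.000, 0.000]] (det J = -1.500).
Solving J·Δ = −F gives Δ = (0.875, -4.417).
Then the next iterate is (s, t)₁ = (0.375, -3.917).

(0.375, -3.917)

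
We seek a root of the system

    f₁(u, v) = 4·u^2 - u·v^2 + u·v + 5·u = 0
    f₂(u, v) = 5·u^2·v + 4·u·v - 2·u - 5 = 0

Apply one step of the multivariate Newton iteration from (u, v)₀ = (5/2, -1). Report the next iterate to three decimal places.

At (5/2, -1): F = (32.500, -51.250).
Jacobian J = [[8·u - v^2 + v + 5, -2·u·v + u], [10·u·v + 4·v - 2, 5·u^2 + 4·u]].
At the point, J = [[23.000, 7.500], [-31.000, 41.250]] (det J = 1181.250).
Solving J·Δ = −F gives Δ = (-1.460, 0.145).
Then the next iterate is (u, v)₁ = (1.040, -0.855).

(1.040, -0.855)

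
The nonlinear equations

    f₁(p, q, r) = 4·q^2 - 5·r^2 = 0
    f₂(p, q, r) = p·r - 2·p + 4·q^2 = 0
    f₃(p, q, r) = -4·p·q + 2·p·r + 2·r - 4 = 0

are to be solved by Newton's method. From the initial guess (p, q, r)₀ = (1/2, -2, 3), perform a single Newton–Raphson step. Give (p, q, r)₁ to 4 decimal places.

At (1/2, -2, 3): F = (-29.0000, 16.5000, 9.0000).
Jacobian J = [[0, 8·q, -10·r], [r - 2, 8·q, p], [-4·q + 2·r, -4·p, 2·p + 2]].
At the point, J = [[0.0000, -16.0000, -30.0000], [1.0000, -16.0000, 0.5000], [14.0000, -2.0000, 3.0000]] (det J = -6724.0000).
Solving J·Δ = −F gives Δ = (-0.1855, 0.9732, -1.4857).
Then the next iterate is (p, q, r)₁ = (0.3145, -1.0268, 1.5143).

(0.3145, -1.0268, 1.5143)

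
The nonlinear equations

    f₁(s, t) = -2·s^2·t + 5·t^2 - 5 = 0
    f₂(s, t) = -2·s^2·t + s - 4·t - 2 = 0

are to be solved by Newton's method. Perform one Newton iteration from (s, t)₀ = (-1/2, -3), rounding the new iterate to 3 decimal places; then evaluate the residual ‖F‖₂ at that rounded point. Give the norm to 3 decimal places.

16.352

At (-1/2, -3): F = (41.500, 11.000).
Jacobian J = [[-4·s·t, -2·s^2 + 10·t], [-4·s·t + 1, -2·s^2 - 4]].
At the point, J = [[-6.000, -30.500], [-5.000, -4.500]] (det J = -125.500).
Solving J·Δ = −F gives Δ = (1.185, 1.127).
Then the next iterate is (s, t)₁ = (0.685, -1.873).
Re-evaluating at (0.685, -1.873): F = (14.29836, 7.93472), so ‖F‖₂ = 16.352.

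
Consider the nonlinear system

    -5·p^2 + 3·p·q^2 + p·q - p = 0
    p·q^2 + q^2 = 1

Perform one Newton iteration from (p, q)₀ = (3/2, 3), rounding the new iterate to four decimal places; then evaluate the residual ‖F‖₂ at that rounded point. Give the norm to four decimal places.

51.0178

At (3/2, 3): F = (32.2500, 21.5000).
Jacobian J = [[-10·p + 3·q^2 + q - 1, 6·p·q + p], [q^2, 2·p·q + 2·q]].
At the point, J = [[14.0000, 28.5000], [9.0000, 15.0000]] (det J = -46.5000).
Solving J·Δ = −F gives Δ = (-2.7742, 0.2312).
Then the next iterate is (p, q)₁ = (-1.2742, 3.2312).
Re-evaluating at (-1.2742, 3.2312): F = (-50.871365, -3.862827), so ‖F‖₂ = 51.0178.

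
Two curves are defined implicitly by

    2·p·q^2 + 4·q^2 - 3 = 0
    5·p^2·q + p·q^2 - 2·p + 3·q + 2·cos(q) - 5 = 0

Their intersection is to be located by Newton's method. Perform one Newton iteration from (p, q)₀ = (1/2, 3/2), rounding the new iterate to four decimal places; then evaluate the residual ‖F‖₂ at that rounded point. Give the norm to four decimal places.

At (1/2, 3/2): F = (8.2500, 1.641474).
Jacobian J = [[2·q^2, 4·p·q + 8·q], [10·p·q + q^2 - 2, 5·p^2 + 2·p·q - 2·sin(q) + 3]].
At the point, J = [[4.5000, 15.0000], [7.7500, 3.755010]] (det J = -99.352455).
Solving J·Δ = −F gives Δ = (0.0640, -0.5692).
Then the next iterate is (p, q)₁ = (0.5640, 0.9308).
Re-evaluating at (0.5640, 0.9308): F = (1.442841, -0.172153), so ‖F‖₂ = 1.4531.

1.4531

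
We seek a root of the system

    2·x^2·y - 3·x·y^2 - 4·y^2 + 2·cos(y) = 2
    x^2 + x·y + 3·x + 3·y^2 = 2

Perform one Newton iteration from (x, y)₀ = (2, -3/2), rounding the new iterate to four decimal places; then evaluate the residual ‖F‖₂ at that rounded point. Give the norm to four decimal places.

At (2, -3/2): F = (-36.358526, 11.7500).
Jacobian J = [[4·x·y - 3·y^2, 2·x^2 - 6·x·y - 8·y - 2·sin(y)], [2·x + y + 3, x + 6·y]].
At the point, J = [[-18.7500, 39.994990], [5.5000, -7.0000]] (det J = -88.722445).
Solving J·Δ = −F gives Δ = (-2.4282, -0.2293).
Then the next iterate is (x, y)₁ = (-0.4282, -1.7293).
Re-evaluating at (-0.4282, -1.7293): F = (-11.070179, 6.610677), so ‖F‖₂ = 12.8938.

12.8938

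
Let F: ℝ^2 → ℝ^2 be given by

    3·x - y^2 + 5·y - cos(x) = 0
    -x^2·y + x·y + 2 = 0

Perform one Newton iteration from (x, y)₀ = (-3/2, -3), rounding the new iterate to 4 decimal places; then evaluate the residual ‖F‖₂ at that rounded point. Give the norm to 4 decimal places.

7.1965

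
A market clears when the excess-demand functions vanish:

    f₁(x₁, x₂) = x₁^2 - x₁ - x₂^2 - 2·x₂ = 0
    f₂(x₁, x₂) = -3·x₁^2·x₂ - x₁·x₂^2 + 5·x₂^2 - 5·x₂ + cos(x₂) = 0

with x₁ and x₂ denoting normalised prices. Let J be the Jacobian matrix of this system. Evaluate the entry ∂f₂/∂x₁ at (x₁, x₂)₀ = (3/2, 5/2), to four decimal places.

-28.7500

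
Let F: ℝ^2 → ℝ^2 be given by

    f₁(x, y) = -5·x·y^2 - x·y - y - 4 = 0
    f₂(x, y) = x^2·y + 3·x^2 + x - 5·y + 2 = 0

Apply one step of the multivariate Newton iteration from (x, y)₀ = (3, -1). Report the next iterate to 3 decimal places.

(0.774, -0.766)

At (3, -1): F = (-15.000, 28.000).
Jacobian J = [[-5·y^2 - y, -10·x·y - x - 1], [2·x·y + 6·x + 1, x^2 - 5]].
At the point, J = [[-4.000, 26.000], [13.000, 4.000]] (det J = -354.000).
Solving J·Δ = −F gives Δ = (-2.226, 0.234).
Then the next iterate is (x, y)₁ = (0.774, -0.766).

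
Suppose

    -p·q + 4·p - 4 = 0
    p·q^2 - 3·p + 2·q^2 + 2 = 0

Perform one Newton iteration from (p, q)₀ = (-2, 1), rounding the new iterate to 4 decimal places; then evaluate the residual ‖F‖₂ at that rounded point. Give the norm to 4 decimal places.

5.6569

At (-2, 1): F = (-10.0000, 8.0000).
Jacobian J = [[-q + 4, -p], [q^2 - 3, 2·p·q + 4·q]].
At the point, J = [[3.0000, 2.0000], [-2.0000, 0.0000]] (det J = 4.0000).
Solving J·Δ = −F gives Δ = (4.0000, -1.0000).
Then the next iterate is (p, q)₁ = (2.0000, 0.0000).
Re-evaluating at (2.0000, 0.0000): F = (4.0000, -4.0000), so ‖F‖₂ = 5.6569.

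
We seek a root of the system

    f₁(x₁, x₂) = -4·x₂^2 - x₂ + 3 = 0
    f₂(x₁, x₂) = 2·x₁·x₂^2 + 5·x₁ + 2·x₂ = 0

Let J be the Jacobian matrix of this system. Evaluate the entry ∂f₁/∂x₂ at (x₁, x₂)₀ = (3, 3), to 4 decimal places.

-25.0000

∂f₁/∂x₂ = -8·x₂ - 1.
At (3, 3) this is -25.0000.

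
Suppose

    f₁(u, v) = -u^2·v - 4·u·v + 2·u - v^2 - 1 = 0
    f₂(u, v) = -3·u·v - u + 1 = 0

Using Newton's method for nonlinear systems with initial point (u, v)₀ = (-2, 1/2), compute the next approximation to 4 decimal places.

(-0.0769, 0.3013)

At (-2, 1/2): F = (-3.2500, 6.0000).
Jacobian J = [[-2·u·v - 4·v + 2, -u^2 - 4·u - 2·v], [-3·v - 1, -3·u]].
At the point, J = [[2.0000, 3.0000], [-2.5000, 6.0000]] (det J = 19.5000).
Solving J·Δ = −F gives Δ = (1.9231, -0.1987).
Then the next iterate is (u, v)₁ = (-0.0769, 0.3013).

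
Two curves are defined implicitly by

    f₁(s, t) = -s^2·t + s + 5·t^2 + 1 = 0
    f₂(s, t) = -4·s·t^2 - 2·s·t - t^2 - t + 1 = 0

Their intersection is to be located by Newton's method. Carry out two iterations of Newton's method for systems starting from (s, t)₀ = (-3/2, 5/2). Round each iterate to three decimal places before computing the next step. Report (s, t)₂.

At (-3/2, 5/2): F = (25.125, 37.250).
Jacobian J = [[-2·s·t + 1, -s^2 + 10·t], [-4·t^2 - 2·t, -8·s·t - 2·s - 2·t - 1]].
At the point, J = [[8.500, 22.750], [-30.000, 27.000]] (det J = 912.000).
Solving J·Δ = −F gives Δ = (0.185, -1.174).
Then the next iterate is (s, t)₁ = (-1.315, 1.326).
Round to (-1.315, 1.326) and repeat: F = (6.18343, 10.65164), J = [[4.48738, 11.53078], [-9.68510, 12.92752]].
Δ = (0.253, -0.635), so (s, t)₂ = (-1.062, 0.691).

(-1.062, 0.691)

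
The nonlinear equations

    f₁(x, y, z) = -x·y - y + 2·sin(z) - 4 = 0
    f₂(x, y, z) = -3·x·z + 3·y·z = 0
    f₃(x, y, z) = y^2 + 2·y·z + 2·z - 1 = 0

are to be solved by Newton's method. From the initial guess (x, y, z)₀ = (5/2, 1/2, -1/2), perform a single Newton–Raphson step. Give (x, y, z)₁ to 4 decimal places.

At (5/2, 1/2, -1/2): F = (-6.708851, 3.0000, -2.2500).
Jacobian J = [[-y, -x - 1, 2·cos(z)], [-3·z, 3·z, -3·x + 3·y], [0, 2·y + 2·z, 2·y + 2]].
At the point, J = [[-0.5000, -3.5000, 1.755165], [1.5000, -1.5000, -6.0000], [0.0000, 0.0000, 3.0000]] (det J = 18.0000).
Solving J·Δ = −F gives Δ = (-0.4731, -1.4731, 0.7500).
Then the next iterate is (x, y, z)₁ = (2.0269, -0.9731, 0.2500).

(2.0269, -0.9731, 0.2500)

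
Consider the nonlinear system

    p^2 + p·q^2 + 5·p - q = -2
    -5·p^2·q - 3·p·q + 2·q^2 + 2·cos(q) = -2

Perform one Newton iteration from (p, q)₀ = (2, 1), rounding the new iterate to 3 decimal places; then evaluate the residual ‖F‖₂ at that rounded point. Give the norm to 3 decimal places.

9.852

At (2, 1): F = (17.000, -20.91940).
Jacobian J = [[2·p + q^2 + 5, 2·p·q - 1], [-10·p·q - 3·q, -5·p^2 - 3·p + 4·q - 2·sin(q)]].
At the point, J = [[10.000, 3.000], [-23.000, -23.68294]] (det J = -167.82942).
Solving J·Δ = −F gives Δ = (-2.025, 1.083).
Then the next iterate is (p, q)₁ = (-0.025, 2.083).
Re-evaluating at (-0.025, 2.083): F = (-0.31585, 9.84730), so ‖F‖₂ = 9.852.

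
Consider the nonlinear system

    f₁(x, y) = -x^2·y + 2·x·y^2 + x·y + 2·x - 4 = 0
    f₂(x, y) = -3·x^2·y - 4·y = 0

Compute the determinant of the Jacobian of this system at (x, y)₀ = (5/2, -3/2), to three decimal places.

J = [[-2·x·y + 2·y^2 + y + 2, -x^2 + 4·x·y + x], [-6·x·y, -3·x^2 - 4]].
At the point, J = [[12.500, -18.750], [22.500, -22.750]].
det J = 137.500.

137.500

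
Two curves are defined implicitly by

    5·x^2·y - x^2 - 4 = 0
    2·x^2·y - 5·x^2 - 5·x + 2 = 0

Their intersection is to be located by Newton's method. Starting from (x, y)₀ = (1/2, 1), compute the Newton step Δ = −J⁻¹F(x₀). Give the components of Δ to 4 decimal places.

At (1/2, 1): F = (-3.0000, -1.2500).
Jacobian J = [[10·x·y - 2·x, 5·x^2], [4·x·y - 10·x - 5, 2·x^2]].
At the point, J = [[4.0000, 1.2500], [-8.0000, 0.5000]] (det J = 12.0000).
Solving J·Δ = −F gives Δ = (-0.0052, 2.4167).

(-0.0052, 2.4167)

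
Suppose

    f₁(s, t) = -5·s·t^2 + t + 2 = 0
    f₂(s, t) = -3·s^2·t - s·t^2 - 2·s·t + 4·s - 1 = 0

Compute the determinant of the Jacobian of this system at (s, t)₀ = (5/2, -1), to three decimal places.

-426.250

J = [[-5·t^2, -10·s·t + 1], [-6·s·t - t^2 - 2·t + 4, -3·s^2 - 2·s·t - 2·s]].
At the point, J = [[-5.000, 26.000], [20.000, -18.750]].
det J = -426.250.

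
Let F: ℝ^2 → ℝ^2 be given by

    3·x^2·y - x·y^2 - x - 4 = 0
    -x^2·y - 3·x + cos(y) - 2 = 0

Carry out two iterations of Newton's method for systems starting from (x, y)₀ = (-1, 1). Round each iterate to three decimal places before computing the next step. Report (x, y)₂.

At (-1, 1): F = (1.000, 0.54030).
Jacobian J = [[6·x·y - y^2 - 1, 3·x^2 - 2·x·y], [-2·x·y - 3, -x^2 - sin(y)]].
At the point, J = [[-8.000, 5.000], [-1.000, -1.84147]] (det J = 19.73177).
Solving J·Δ = −F gives Δ = (0.230, 0.168).
Then the next iterate is (x, y)₁ = (-0.770, 1.168).
Round to (-0.770, 1.168) and repeat: F = (-0.10203, 0.00949), J = [[-7.76038, 3.57742], [-1.20128, -1.51287]].
Δ = (-0.008, 0.012), so (x, y)₂ = (-0.778, 1.180).

(-0.778, 1.180)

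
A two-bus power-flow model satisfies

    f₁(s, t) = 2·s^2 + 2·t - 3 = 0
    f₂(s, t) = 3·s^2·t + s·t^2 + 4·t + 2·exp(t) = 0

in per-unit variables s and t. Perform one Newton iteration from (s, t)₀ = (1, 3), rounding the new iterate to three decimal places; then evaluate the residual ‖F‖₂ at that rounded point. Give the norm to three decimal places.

25.578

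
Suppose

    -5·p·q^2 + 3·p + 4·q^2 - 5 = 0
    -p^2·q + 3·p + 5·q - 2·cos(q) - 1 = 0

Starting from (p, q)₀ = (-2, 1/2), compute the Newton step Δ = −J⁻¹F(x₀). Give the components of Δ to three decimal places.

(1.515, 0.346)

At (-2, 1/2): F = (-7.500, -8.25517).
Jacobian J = [[-5·q^2 + 3, -10·p·q + 8·q], [-2·p·q + 3, -p^2 + 2·sin(q) + 5]].
At the point, J = [[1.750, 14.000], [5.000, 1.95885]] (det J = -66.57201).
Solving J·Δ = −F gives Δ = (1.515, 0.346).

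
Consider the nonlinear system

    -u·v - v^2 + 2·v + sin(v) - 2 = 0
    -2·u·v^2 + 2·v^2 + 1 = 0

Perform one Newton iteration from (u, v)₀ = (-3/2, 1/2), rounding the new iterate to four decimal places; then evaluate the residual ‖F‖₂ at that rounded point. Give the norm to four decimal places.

25.4969

At (-3/2, 1/2): F = (-0.020574, 2.2500).
Jacobian J = [[-v, -u - 2·v + cos(v) + 2], [-2·v^2, -4·u·v + 4·v]].
At the point, J = [[-0.5000, 3.377583], [-0.5000, 5.0000]] (det J = -0.811209).
Solving J·Δ = −F gives Δ = (-9.4950, -1.3995).
Then the next iterate is (u, v)₁ = (-10.9950, -0.8995).
Re-evaluating at (-10.9950, -0.8995): F = (-15.281119, 20.410315), so ‖F‖₂ = 25.4969.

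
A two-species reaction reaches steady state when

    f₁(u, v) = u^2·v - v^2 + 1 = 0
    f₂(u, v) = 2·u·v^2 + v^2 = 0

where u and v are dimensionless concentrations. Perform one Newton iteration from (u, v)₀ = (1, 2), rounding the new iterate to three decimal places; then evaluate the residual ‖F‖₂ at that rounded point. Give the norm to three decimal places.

At (1, 2): F = (-1.000, 12.000).
Jacobian J = [[2·u·v, u^2 - 2·v], [2·v^2, 4·u·v + 2·v]].
At the point, J = [[4.000, -3.000], [8.000, 12.000]] (det J = 72.000).
Solving J·Δ = −F gives Δ = (-0.333, -0.778).
Then the next iterate is (u, v)₁ = (0.667, 1.222).
Re-evaluating at (0.667, 1.222): F = (0.05037, 3.48532), so ‖F‖₂ = 3.486.

3.486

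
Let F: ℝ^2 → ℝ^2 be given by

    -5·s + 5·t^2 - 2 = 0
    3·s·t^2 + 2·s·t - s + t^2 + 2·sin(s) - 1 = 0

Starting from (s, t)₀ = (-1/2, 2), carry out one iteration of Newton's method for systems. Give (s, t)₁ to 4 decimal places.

At (-1/2, 2): F = (20.5000, -5.458851).
Jacobian J = [[-5, 10·t], [3·t^2 + 2·t + 2·cos(s) - 1, 6·s·t + 2·s + 2·t]].
At the point, J = [[-5.0000, 20.0000], [16.755165, -3.0000]] (det J = -320.103302).
Solving J·Δ = −F gives Δ = (0.1489, -0.9878).
Then the next iterate is (s, t)₁ = (-0.3511, 1.0122).

(-0.3511, 1.0122)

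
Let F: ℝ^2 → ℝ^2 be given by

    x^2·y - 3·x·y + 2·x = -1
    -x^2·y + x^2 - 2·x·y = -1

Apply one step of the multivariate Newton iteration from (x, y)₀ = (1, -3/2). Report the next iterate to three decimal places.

(1.909, 3.091)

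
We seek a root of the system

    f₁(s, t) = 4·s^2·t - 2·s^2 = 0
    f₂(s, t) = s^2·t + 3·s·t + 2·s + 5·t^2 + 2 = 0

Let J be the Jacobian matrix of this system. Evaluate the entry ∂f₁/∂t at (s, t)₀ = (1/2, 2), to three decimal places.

∂f₁/∂t = 4·s^2.
At (1/2, 2) this is 1.000.

1.000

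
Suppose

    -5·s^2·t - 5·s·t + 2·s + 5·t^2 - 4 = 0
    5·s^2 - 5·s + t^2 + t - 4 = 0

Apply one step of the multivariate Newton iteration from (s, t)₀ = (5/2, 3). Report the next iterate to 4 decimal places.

At (5/2, 3): F = (-85.2500, 26.7500).
Jacobian J = [[-10·s·t - 5·t + 2, -5·s^2 - 5·s + 10·t], [10·s - 5, 2·t + 1]].
At the point, J = [[-88.0000, -13.7500], [20.0000, 7.0000]] (det J = -341.0000).
Solving J·Δ = −F gives Δ = (-0.6714, -1.9032).
Then the next iterate is (s, t)₁ = (1.8286, 1.0968).

(1.8286, 1.0968)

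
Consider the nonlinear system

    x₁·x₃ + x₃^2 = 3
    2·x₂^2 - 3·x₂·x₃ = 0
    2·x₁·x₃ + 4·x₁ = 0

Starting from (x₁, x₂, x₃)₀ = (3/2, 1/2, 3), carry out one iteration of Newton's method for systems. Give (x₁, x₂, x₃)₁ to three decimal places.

At (3/2, 1/2, 3): F = (10.500, -4.000, 15.000).
Jacobian J = [[x₃, 0, x₁ + 2·x₃], [0, 4·x₂ - 3·x₃, -3·x₂], [2·x₃ + 4, 0, 2·x₁]].
At the point, J = [[3.000, 0.000, 7.500], [0.000, -7.000, -1.500], [10.000, 0.000, 3.000]] (det J = 462.000).
Solving J·Δ = −F gives Δ = (-1.227, -0.377, -0.909).
Then the next iterate is (x₁, x₂, x₃)₁ = (0.273, 0.123, 2.091).

(0.273, 0.123, 2.091)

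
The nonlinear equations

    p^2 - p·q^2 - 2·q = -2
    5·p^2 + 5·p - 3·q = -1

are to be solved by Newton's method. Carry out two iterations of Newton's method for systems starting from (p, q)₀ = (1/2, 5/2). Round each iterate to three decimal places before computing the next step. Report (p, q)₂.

At (1/2, 5/2): F = (-5.875, -2.750).
Jacobian J = [[2·p - q^2, -2·p·q - 2], [10·p + 5, -3]].
At the point, J = [[-5.250, -4.500], [10.000, -3.000]] (det J = 60.750).
Solving J·Δ = −F gives Δ = (-0.086, -1.205).
Then the next iterate is (p, q)₁ = (0.414, 1.295).
Round to (0.414, 1.295) and repeat: F = (-1.11289, 0.04198), J = [[-0.84902, -3.07226], [9.140, -3.000]].
Δ = (-0.113, -0.331), so (p, q)₂ = (0.301, 0.964).

(0.301, 0.964)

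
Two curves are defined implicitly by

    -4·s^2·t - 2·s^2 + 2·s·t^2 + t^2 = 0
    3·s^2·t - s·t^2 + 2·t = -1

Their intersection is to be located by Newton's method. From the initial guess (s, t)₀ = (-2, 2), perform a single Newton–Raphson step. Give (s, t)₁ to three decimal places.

(-1.603, 0.824)

At (-2, 2): F = (-52.000, 37.000).
Jacobian J = [[-8·s·t - 4·s + 2·t^2, -4·s^2 + 4·s·t + 2·t], [6·s·t - t^2, 3·s^2 - 2·s·t + 2]].
At the point, J = [[48.000, -28.000], [-28.000, 22.000]] (det J = 272.000).
Solving J·Δ = −F gives Δ = (0.397, -1.176).
Then the next iterate is (s, t)₁ = (-1.603, 0.824).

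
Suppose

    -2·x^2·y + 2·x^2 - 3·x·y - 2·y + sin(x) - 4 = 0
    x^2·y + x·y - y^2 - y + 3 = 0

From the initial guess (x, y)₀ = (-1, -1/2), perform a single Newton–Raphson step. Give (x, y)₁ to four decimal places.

At (-1, -1/2): F = (-2.341471, 3.2500).
Jacobian J = [[-4·x·y + 4·x - 3·y + cos(x), -2·x^2 - 3·x - 2], [2·x·y + y, x^2 + x - 2·y - 1]].
At the point, J = [[-3.959698, -1.0000], [0.5000, 0.0000]] (det J = 0.5000).
Solving J·Δ = −F gives Δ = (-6.5000, 23.3966).
Then the next iterate is (x, y)₁ = (-7.5000, 22.8966).

(-7.5000, 22.8966)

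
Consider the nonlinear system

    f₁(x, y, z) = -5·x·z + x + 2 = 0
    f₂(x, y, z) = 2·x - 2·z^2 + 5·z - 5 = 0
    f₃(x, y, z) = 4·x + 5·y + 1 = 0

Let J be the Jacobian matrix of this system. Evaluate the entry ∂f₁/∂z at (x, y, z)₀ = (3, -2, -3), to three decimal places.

-15.000

∂f₁/∂z = -5·x.
At (3, -2, -3) this is -15.000.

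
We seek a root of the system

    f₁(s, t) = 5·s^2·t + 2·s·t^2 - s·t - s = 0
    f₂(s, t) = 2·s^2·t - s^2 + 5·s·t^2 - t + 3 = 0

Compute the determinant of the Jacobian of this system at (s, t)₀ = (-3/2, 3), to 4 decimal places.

1444.0000

J = [[10·s·t + 2·t^2 - t - 1, 5·s^2 + 4·s·t - s], [4·s·t - 2·s + 5·t^2, 2·s^2 + 10·s·t - 1]].
At the point, J = [[-31.0000, -5.2500], [30.0000, -41.5000]].
det J = 1444.0000.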